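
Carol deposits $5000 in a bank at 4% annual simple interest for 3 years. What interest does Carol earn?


Use the formula I = P x R x T / 100
P x R x T = 5000 x 4 x 3 = 60000
I = 60000 / 100 = $600

$600


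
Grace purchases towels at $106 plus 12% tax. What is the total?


Calculate the tax:
12% of $106 = $12.72
Add tax to price:
$106 + $12.72 = $118.72

$118.72


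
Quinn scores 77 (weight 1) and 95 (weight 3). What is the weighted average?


Weighted sum:
1 x 77 + 3 x 95 = 362
Total weight:
1 + 3 = 4
Weighted average:
362 / 4 = 90.5

90.5


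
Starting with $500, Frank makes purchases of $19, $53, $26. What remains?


Add up expenses:
$19 + $53 + $26 = $98
Subtract from budget:
$500 - $98 = $402

$402


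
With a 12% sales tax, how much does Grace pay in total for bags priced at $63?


Calculate the tax:
12% of $63 = $7.56
Add tax to price:
$63 + $7.56 = $70.56

$70.56


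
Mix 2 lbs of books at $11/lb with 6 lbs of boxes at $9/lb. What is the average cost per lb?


Cost of books:
2 x $11 = $22
Cost of boxes:
6 x $9 = $54
Total cost: $22 + $54 = $76
Total weight: 8 lbs
Average: $76 / 8 = $9.50/lb

$9.50/lb


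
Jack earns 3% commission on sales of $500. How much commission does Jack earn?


Convert rate to decimal:
3% = 0.03
Multiply by sales:
$500 x 0.03 = $15

$15


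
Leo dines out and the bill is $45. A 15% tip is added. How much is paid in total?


Calculate the tip:
15% of $45 = $6.75
Add tip to meal cost:
$45 + $6.75 = $51.75

$51.75


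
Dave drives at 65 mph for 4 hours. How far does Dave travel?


Use the formula: distance = speed x time
Speed = 65 mph, Time = 4 hours
65 x 4 = 260 miles

260 miles


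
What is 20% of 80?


Convert percentage to decimal:
20% = 0.2
Multiply:
80 x 0.2 = 16

16


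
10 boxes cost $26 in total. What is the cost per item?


Total cost: $26
Number of items: 10
Unit price: $26 / 10 = $2.60

$2.60


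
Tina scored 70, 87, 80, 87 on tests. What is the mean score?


Add the scores:
70 + 87 + 80 + 87 = 324
Divide by the number of tests:
324 / 4 = 81

81


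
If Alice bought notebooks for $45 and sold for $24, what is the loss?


Selling price = $24
Cost price = $45
Loss = cost price - selling price:
Loss = $45 - $24 = $21

$21


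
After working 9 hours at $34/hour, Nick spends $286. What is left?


Calculate earnings:
9 x $34 = $306
Subtract spending:
$306 - $286 = $20

$20


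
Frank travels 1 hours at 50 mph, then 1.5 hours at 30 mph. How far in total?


Leg 1 distance:
50 x 1 = 50 miles
Leg 2 distance:
30 x 1.5 = 45 miles
Total distance:
50 + 45 = 95 miles

95 miles


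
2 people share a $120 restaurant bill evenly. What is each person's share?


Total bill: $120
Number of people: 2
Each pays: $120 / 2 = $60

$60


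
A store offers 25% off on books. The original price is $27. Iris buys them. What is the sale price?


Calculate the discount amount:
25% of $27 = $6.75
Subtract from original:
$27 - $6.75 = $20.25

$20.25


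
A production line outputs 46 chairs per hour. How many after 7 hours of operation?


Production rate: 46 chairs per hour
Time: 7 hours
Total: 46 x 7 = 322 chairs

322 chairs


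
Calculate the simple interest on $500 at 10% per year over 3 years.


Use the formula I = P x R x T / 100
P x R x T = 500 x 10 x 3 = 15000
I = 15000 / 100 = $150

$150


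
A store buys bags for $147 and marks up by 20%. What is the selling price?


Calculate the markup amount:
20% of $147 = $29.40
Add to cost:
$147 + $29.40 = $176.40

$176.40


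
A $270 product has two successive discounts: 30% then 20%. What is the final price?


First discount:
30% of $270 = $81
Price after first discount:
$270 - $81 = $189
Second discount:
20% of $189 = $37.80
Final price:
$189 - $37.80 = $151.20

$151.20


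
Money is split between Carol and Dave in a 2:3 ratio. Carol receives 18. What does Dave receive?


Find the multiplier:
18 / 2 = 9
Apply to Dave's share:
3 x 9 = 27

27


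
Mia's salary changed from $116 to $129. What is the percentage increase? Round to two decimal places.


Find the absolute change:
|129 - 116| = 13
Divide by original and multiply by 100:
13 / 116 x 100 = 11.2068...% ≈ 11.21%

11.21%


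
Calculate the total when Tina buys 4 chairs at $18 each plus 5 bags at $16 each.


Cost of chairs:
4 x $18 = $72
Cost of bags:
5 x $16 = $80
Add both:
$72 + $80 = $152

$152


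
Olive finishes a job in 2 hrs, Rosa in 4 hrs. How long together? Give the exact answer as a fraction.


Olive's rate: 1/2 of the job per hour
Rosa's rate: 1/4 of the job per hour
Combined rate: 1/2 + 1/4 = 3/4 per hour
Time = 1 / (3/4) = 4/3 hours (≈ 1.33 hours)

4/3 hours


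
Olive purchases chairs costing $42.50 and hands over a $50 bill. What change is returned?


Start with the amount paid:
$50
Subtract the price:
$50 - $42.50 = $7.50

$7.50


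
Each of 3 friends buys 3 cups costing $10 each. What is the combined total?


Cost per person:
3 x $10 = $30
Group total:
3 x $30 = $90

$90


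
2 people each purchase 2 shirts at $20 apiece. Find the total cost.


Cost per person:
2 x $20 = $40
Group total:
2 x $40 = $80

$80


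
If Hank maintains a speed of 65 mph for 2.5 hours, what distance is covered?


Use the formula: distance = speed x time
Speed = 65 mph, Time = 2.5 hours
65 x 2.5 = 162.5 miles

162.5 miles


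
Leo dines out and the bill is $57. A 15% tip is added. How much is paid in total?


Calculate the tip:
15% of $57 = $8.55
Add tip to meal cost:
$57 + $8.55 = $65.55

$65.55


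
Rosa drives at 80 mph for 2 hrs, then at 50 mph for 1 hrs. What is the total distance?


Leg 1 distance:
80 x 2 = 160 miles
Leg 2 distance:
50 x 1 = 50 miles
Total distance:
160 + 50 = 210 miles

210 miles


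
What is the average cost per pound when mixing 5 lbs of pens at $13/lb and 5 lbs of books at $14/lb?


Cost of pens:
5 x $13 = $65
Cost of books:
5 x $14 = $70
Total cost: $65 + $70 = $135
Total weight: 10 lbs
Average: $135 / 10 = $13.50/lb

$13.50/lb


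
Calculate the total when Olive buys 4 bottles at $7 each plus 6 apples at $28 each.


Cost of bottles:
4 x $7 = $28
Cost of apples:
6 x $28 = $168
Add both:
$28 + $168 = $196

$196


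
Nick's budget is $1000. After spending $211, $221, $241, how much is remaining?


Add up expenses:
$211 + $221 + $241 = $673
Subtract from budget:
$1000 - $673 = $327

$327


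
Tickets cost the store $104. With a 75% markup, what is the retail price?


Calculate the markup amount:
75% of $104 = $78
Add to cost:
$104 + $78 = $182

$182


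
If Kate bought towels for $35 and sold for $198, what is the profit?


Selling price = $198
Cost price = $35
Profit = selling price - cost price:
Profit = $198 - $35 = $163

$163


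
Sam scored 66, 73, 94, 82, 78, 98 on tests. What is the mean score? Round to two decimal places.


Add the scores:
66 + 73 + 94 + 82 + 78 + 98 = 491
Divide by the number of tests:
491 / 6 = 81.8333... ≈ 81.83

81.83


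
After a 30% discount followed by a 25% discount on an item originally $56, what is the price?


First discount:
30% of $56 = $16.80
Price after first discount:
$56 - $16.80 = $39.20
Second discount:
25% of $39.20 = $9.80
Final price:
$39.20 - $9.80 = $29.40

$29.40


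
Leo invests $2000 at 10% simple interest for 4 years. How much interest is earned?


Use the formula I = P x R x T / 100
P x R x T = 2000 x 10 x 4 = 80000
I = 80000 / 100 = $800

$800


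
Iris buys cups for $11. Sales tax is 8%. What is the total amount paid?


Calculate the tax:
8% of $11 = $0.88
Add tax to price:
$11 + $0.88 = $11.88

$11.88


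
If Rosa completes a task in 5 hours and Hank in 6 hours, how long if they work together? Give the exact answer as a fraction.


Rosa's rate: 1/5 of the job per hour
Hank's rate: 1/6 of the job per hour
Combined rate: 1/5 + 1/6 = 11/30 per hour
Time = 1 / (11/30) = 30/11 hours (≈ 2.73 hours)

30/11 hours


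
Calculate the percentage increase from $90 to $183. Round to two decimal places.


Find the absolute change:
|183 - 90| = 93
Divide by original and multiply by 100:
93 / 90 x 100 = 103.3333...% ≈ 103.33%

103.33%


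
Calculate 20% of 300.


Convert percentage to decimal:
20% = 0.2
Multiply:
300 x 0.2 = 60

60


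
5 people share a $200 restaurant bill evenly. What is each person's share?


Total bill: $200
Number of people: 5
Each pays: $200 / 5 = $40

$40


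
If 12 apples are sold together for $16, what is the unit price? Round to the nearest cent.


Total cost: $16
Number of items: 12
Unit price: $16 / 12 = $1.3333... ≈ $1.33

$1.33


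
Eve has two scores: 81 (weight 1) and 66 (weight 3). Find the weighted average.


Weighted sum:
1 x 81 + 3 x 66 = 279
Total weight:
1 + 3 = 4
Weighted average:
279 / 4 = 69.75

69.75


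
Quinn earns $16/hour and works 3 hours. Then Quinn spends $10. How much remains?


Calculate earnings:
3 x $16 = $48
Subtract spending:
$48 - $10 = $38

$38


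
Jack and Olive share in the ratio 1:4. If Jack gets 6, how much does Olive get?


Find the multiplier:
6 / 1 = 6
Apply to Olive's share:
4 x 6 = 24

24


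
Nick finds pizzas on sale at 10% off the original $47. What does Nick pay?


Calculate the discount amount:
10% of $47 = $4.70
Subtract from original:
$47 - $4.70 = $42.30

$42.30


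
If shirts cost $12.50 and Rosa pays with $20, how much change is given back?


Start with the amount paid:
$20
Subtract the price:
$20 - $12.50 = $7.50

$7.50


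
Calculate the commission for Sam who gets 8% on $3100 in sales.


Convert rate to decimal:
8% = 0.08
Multiply by sales:
$3100 x 0.08 = $248

$248


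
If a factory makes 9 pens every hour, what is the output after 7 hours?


Production rate: 9 pens per hour
Time: 7 hours
Total: 9 x 7 = 63 pens

63 pens


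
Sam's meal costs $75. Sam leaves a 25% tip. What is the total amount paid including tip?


Calculate the tip:
25% of $75 = $18.75
Add tip to meal cost:
$75 + $18.75 = $93.75

$93.75


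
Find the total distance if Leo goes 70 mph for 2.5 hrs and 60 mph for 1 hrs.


Leg 1 distance:
70 x 2.5 = 175 miles
Leg 2 distance:
60 x 1 = 60 miles
Total distance:
175 + 60 = 235 miles

235 miles


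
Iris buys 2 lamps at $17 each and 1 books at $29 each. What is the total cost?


Cost of lamps:
2 x $17 = $34
Cost of books:
1 x $29 = $29
Add both:
$34 + $29 = $63

$63


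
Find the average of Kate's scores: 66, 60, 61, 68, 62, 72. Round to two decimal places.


Add the scores:
66 + 60 + 61 + 68 + 62 + 72 = 389
Divide by the number of tests:
389 / 6 = 64.8333... ≈ 64.83

64.83


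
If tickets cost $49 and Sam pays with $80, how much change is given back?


Start with the amount paid:
$80
Subtract the price:
$80 - $49 = $31

$31


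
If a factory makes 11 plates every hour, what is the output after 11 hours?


Production rate: 11 plates per hour
Time: 11 hours
Total: 11 x 11 = 121 plates

121 plates


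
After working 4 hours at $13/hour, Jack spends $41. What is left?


Calculate earnings:
4 x $13 = $52
Subtract spending:
$52 - $41 = $11

$11


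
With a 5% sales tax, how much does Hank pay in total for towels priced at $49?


Calculate the tax:
5% of $49 = $2.45
Add tax to price:
$49 + $2.45 = $51.45

$51.45


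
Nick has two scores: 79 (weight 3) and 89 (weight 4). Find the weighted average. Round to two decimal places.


Weighted sum:
3 x 79 + 4 x 89 = 593
Total weight:
3 + 4 = 7
Weighted average:
593 / 7 = 84.7142... ≈ 84.71

84.71


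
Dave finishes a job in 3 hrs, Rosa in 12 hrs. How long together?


Dave's rate: 1/3 of the job per hour
Rosa's rate: 1/12 of the job per hour
Combined rate: 1/3 + 1/12 = 5/12 per hour
Time = 1 / (5/12) = 12/5 = 2.4 hours

2.4 hours


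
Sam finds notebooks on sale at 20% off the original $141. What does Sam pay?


Calculate the discount amount:
20% of $141 = $28.20
Subtract from original:
$141 - $28.20 = $112.80

$112.80


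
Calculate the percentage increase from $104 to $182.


Find the absolute change:
|182 - 104| = 78
Divide by original and multiply by 100:
78 / 104 x 100 = 75%

75%


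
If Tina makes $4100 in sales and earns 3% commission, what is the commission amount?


Convert rate to decimal:
3% = 0.03
Multiply by sales:
$4100 x 0.03 = $123

$123


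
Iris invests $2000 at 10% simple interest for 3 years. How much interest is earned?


Use the formula I = P x R x T / 100
P x R x T = 2000 x 10 x 3 = 60000
I = 60000 / 100 = $600

$600


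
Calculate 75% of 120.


Convert percentage to decimal:
75% = 0.75
Multiply:
120 x 0.75 = 90

90


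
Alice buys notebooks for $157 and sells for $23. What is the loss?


Selling price = $23
Cost price = $157
Loss = cost price - selling price:
Loss = $157 - $23 = $134

$134


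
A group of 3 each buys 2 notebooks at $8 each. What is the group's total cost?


Cost per person:
2 x $8 = $16
Group total:
3 x $16 = $48

$48


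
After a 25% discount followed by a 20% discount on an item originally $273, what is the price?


First discount:
25% of $273 = $68.25
Price after first discount:
$273 - $68.25 = $204.75
Second discount:
20% of $204.75 = $40.95
Final price:
$204.75 - $40.95 = $163.80

$163.80


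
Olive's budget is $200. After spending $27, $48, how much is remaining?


Add up expenses:
$27 + $48 = $75
Subtract from budget:
$200 - $75 = $125

$125


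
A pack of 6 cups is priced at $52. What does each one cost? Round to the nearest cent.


Total cost: $52
Number of items: 6
Unit price: $52 / 6 = $8.6666... ≈ $8.67

$8.67


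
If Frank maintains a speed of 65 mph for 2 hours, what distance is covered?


Use the formula: distance = speed x time
Speed = 65 mph, Time = 2 hours
65 x 2 = 130 miles

130 miles


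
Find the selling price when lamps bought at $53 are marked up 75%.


Calculate the markup amount:
75% of $53 = $39.75
Add to cost:
$53 + $39.75 = $92.75

$92.75


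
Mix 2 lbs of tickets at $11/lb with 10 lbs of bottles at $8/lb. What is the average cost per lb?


Cost of tickets:
2 x $11 = $22
Cost of bottles:
10 x $8 = $80
Total cost: $22 + $80 = $102
Total weight: 12 lbs
Average: $102 / 12 = $8.50/lb

$8.50/lb


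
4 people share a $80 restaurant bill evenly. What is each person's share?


Total bill: $80
Number of people: 4
Each pays: $80 / 4 = $20

$20


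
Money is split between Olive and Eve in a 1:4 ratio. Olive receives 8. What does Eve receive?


Find the multiplier:
8 / 1 = 8
Apply to Eve's share:
4 x 8 = 32

32


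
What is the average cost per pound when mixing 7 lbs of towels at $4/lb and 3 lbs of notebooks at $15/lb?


Cost of towels:
7 x $4 = $28
Cost of notebooks:
3 x $15 = $45
Total cost: $28 + $45 = $73
Total weight: 10 lbs
Average: $73 / 10 = $7.30/lb

$7.30/lb


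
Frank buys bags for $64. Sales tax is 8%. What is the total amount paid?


Calculate the tax:
8% of $64 = $5.12
Add tax to price:
$64 + $5.12 = $69.12

$69.12


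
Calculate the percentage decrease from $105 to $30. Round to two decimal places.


Find the absolute change:
|30 - 105| = 75
Divide by original and multiply by 100:
75 / 105 x 100 = 71.4285...% ≈ 71.43%

71.43%


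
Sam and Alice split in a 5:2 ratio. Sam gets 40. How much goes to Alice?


Find the multiplier:
40 / 5 = 8
Apply to Alice's share:
2 x 8 = 16

16


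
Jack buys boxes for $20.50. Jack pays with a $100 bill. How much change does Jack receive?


Start with the amount paid:
$100
Subtract the price:
$100 - $20.50 = $79.50

$79.50


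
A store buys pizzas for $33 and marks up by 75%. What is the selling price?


Calculate the markup amount:
75% of $33 = $24.75
Add to cost:
$33 + $24.75 = $57.75

$57.75


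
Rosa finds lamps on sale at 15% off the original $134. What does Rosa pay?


Calculate the discount amount:
15% of $134 = $20.10
Subtract from original:
$134 - $20.10 = $113.90

$113.90


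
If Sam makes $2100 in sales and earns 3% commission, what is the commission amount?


Convert rate to decimal:
3% = 0.03
Multiply by sales:
$2100 x 0.03 = $63

$63


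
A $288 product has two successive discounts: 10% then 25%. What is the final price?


First discount:
10% of $288 = $28.80
Price after first discount:
$288 - $28.80 = $259.20
Second discount:
25% of $259.20 = $64.80
Final price:
$259.20 - $64.80 = $194.40

$194.40


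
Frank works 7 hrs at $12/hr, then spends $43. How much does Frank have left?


Calculate earnings:
7 x $12 = $84
Subtract spending:
$84 - $43 = $41

$41


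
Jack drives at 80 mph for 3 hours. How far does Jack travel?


Use the formula: distance = speed x time
Speed = 80 mph, Time = 3 hours
80 x 3 = 240 miles

240 miles


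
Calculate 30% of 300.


Convert percentage to decimal:
30% = 0.3
Multiply:
300 x 0.3 = 90

90


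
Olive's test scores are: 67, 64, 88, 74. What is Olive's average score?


Add the scores:
67 + 64 + 88 + 74 = 293
Divide by the number of tests:
293 / 4 = 73.25

73.25


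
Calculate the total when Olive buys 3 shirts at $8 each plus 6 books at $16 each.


Cost of shirts:
3 x $8 = $24
Cost of books:
6 x $16 = $96
Add both:
$24 + $96 = $120

$120


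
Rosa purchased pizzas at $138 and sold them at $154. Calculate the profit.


Selling price = $154
Cost price = $138
Profit = selling price - cost price:
Profit = $154 - $138 = $16

$16


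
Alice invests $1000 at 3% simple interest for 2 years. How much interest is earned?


Use the formula I = P x R x T / 100
P x R x T = 1000 x 3 x 2 = 6000
I = 6000 / 100 = $60

$60


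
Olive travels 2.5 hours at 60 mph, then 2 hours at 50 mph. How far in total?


Leg 1 distance:
60 x 2.5 = 150 miles
Leg 2 distance:
50 x 2 = 100 miles
Total distance:
150 + 100 = 250 miles

250 miles


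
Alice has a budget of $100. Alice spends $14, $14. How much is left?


Add up expenses:
$14 + $14 = $28
Subtract from budget:
$100 - $28 = $72

$72


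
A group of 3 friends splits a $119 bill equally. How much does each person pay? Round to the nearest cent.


Total bill: $119
Number of people: 3
Each pays: $119 / 3 = $39.6666... ≈ $39.67

$39.67


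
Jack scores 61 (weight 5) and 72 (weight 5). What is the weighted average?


Weighted sum:
5 x 61 + 5 x 72 = 665
Total weight:
5 + 5 = 10
Weighted average:
665 / 10 = 66.5

66.5


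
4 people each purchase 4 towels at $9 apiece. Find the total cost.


Cost per person:
4 x $9 = $36
Group total:
4 x $36 = $144

$144


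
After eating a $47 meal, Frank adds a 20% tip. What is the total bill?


Calculate the tip:
20% of $47 = $9.40
Add tip to meal cost:
$47 + $9.40 = $56.40

$56.40


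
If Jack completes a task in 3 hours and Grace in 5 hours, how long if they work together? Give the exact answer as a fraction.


Jack's rate: 1/3 of the job per hour
Grace's rate: 1/5 of the job per hour
Combined rate: 1/3 + 1/5 = 8/15 per hour
Time = 1 / (8/15) = 15/8 hours (≈ 1.88 hours)

15/8 hours


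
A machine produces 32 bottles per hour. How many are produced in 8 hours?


Production rate: 32 bottles per hour
Time: 8 hours
Total: 32 x 8 = 256 bottles

256 bottles


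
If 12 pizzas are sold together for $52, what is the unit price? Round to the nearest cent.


Total cost: $52
Number of items: 12
Unit price: $52 / 12 = $4.3333... ≈ $4.33

$4.33


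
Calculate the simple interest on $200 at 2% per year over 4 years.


Use the formula I = P x R x T / 100
P x R x T = 200 x 2 x 4 = 1600
I = 1600 / 100 = $16

$16


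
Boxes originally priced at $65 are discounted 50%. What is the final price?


Calculate the discount amount:
50% of $65 = $32.50
Subtract from original:
$65 - $32.50 = $32.50

$32.50


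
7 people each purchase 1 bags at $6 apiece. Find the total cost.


Cost per person:
1 x $6 = $6
Group total:
7 x $6 = $42

$42


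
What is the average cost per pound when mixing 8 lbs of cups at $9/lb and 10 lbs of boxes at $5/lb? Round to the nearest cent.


Cost of cups:
8 x $9 = $72
Cost of boxes:
10 x $5 = $50
Total cost: $72 + $50 = $122
Total weight: 18 lbs
Average: $122 / 18 = $6.7777... ≈ $6.78/lb

$6.78/lb


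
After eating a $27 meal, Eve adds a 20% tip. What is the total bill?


Calculate the tip:
20% of $27 = $5.40
Add tip to meal cost:
$27 + $5.40 = $32.40

$32.40


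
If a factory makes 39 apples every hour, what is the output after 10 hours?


Production rate: 39 apples per hour
Time: 10 hours
Total: 39 x 10 = 390 apples

390 apples


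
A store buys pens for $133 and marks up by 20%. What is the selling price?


Calculate the markup amount:
20% of $133 = $26.60
Add to cost:
$133 + $26.60 = $159.60

$159.60


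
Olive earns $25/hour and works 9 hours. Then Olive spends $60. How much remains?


Calculate earnings:
9 x $25 = $225
Subtract spending:
$225 - $60 = $165

$165


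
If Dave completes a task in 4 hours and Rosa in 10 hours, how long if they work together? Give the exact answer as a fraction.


Dave's rate: 1/4 of the job per hour
Rosa's rate: 1/10 of the job per hour
Combined rate: 1/4 + 1/10 = 7/20 per hour
Time = 1 / (7/20) = 20/7 hours (≈ 2.86 hours)

20/7 hours


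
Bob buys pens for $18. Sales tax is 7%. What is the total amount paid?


Calculate the tax:
7% of $18 = $1.26
Add tax to price:
$18 + $1.26 = $19.26

$19.26


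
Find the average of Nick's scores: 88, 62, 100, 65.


Add the scores:
88 + 62 + 100 + 65 = 315
Divide by the number of tests:
315 / 4 = 78.75

78.75


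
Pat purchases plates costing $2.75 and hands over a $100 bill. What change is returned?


Start with the amount paid:
$100
Subtract the price:
$100 - $2.75 = $97.25

$97.25


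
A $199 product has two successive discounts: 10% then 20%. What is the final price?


First discount:
10% of $199 = $19.90
Price after first discount:
$199 - $19.90 = $179.10
Second discount:
20% of $179.10 = $35.82
Final price:
$179.10 - $35.82 = $143.28

$143.28


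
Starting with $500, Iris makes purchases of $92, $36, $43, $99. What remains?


Add up expenses:
$92 + $36 + $43 + $99 = $270
Subtract from budget:
$500 - $270 = $230

$230


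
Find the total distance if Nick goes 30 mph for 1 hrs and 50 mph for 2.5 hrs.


Leg 1 distance:
30 x 1 = 30 miles
Leg 2 distance:
50 x 2.5 = 125 miles
Total distance:
30 + 125 = 155 miles

155 miles


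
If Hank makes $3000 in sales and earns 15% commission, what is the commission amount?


Convert rate to decimal:
15% = 0.15
Multiply by sales:
$3000 x 0.15 = $450

$450


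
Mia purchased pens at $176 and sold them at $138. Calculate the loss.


Selling price = $138
Cost price = $176
Loss = cost price - selling price:
Loss = $176 - $138 = $38

$38


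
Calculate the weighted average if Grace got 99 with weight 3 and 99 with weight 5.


Weighted sum:
3 x 99 + 5 x 99 = 792
Total weight:
3 + 5 = 8
Weighted average:
792 / 8 = 99

99


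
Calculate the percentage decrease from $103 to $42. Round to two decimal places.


Find the absolute change:
|42 - 103| = 61
Divide by original and multiply by 100:
61 / 103 x 100 = 59.2233...% ≈ 59.22%

59.22%


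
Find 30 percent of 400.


Convert percentage to decimal:
30% = 0.3
Multiply:
400 x 0.3 = 120

120


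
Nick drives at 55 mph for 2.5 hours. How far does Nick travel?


Use the formula: distance = speed x time
Speed = 55 mph, Time = 2.5 hours
55 x 2.5 = 137.5 miles

137.5 miles


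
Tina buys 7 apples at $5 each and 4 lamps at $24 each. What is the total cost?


Cost of apples:
7 x $5 = $35
Cost of lamps:
4 x $24 = $96
Add both:
$35 + $96 = $131

$131


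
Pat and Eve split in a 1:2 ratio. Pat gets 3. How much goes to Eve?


Find the multiplier:
3 / 1 = 3
Apply to Eve's share:
2 x 3 = 6

6


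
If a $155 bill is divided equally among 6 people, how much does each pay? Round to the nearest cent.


Total bill: $155
Number of people: 6
Each pays: $155 / 6 = $25.8333... ≈ $25.83

$25.83


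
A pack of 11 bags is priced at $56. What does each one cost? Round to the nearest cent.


Total cost: $56
Number of items: 11
Unit price: $56 / 11 = $5.0909... ≈ $5.09

$5.09


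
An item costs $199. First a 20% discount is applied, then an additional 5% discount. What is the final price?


First discount:
20% of $199 = $39.80
Price after first discount:
$199 - $39.80 = $159.20
Second discount:
5% of $159.20 = $7.96
Final price:
$159.20 - $7.96 = $151.24

$151.24


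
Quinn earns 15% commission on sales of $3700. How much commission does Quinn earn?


Convert rate to decimal:
15% = 0.15
Multiply by sales:
$3700 x 0.15 = $555

$555


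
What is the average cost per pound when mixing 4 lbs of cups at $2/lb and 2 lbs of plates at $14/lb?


Cost of cups:
4 x $2 = $8
Cost of plates:
2 x $14 = $28
Total cost: $8 + $28 = $36
Total weight: 6 lbs
Average: $36 / 6 = $6/lb

$6/lb


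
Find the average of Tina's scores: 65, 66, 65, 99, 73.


Add the scores:
65 + 66 + 65 + 99 + 73 = 368
Divide by the number of tests:
368 / 5 = 73.6

73.6


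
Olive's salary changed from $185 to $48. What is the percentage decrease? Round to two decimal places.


Find the absolute change:
|48 - 185| = 137
Divide by original and multiply by 100:
137 / 185 x 100 = 74.0540...% ≈ 74.05%

74.05%


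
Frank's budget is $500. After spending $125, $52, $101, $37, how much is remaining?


Add up expenses:
$125 + $52 + $101 + $37 = $315
Subtract from budget:
$500 - $315 = $185

$185


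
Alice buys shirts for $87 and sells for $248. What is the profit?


Selling price = $248
Cost price = $87
Profit = selling price - cost price:
Profit = $248 - $87 = $161

$161


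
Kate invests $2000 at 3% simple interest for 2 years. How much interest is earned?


Use the formula I = P x R x T / 100
P x R x T = 2000 x 3 x 2 = 12000
I = 12000 / 100 = $120

$120


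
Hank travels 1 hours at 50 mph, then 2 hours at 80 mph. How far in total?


Leg 1 distance:
50 x 1 = 50 miles
Leg 2 distance:
80 x 2 = 160 miles
Total distance:
50 + 160 = 210 miles

210 miles


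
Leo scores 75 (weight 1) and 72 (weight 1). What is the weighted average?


Weighted sum:
1 x 75 + 1 x 72 = 147
Total weight:
1 + 1 = 2
Weighted average:
147 / 2 = 73.5

73.5


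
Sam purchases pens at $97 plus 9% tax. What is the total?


Calculate the tax:
9% of $97 = $8.73
Add tax to price:
$97 + $8.73 = $105.73

$105.73


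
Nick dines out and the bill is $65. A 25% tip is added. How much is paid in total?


Calculate the tip:
25% of $65 = $16.25
Add tip to meal cost:
$65 + $16.25 = $81.25

$81.25


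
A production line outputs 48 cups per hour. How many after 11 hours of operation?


Production rate: 48 cups per hour
Time: 11 hours
Total: 48 x 11 = 528 cups

528 cups


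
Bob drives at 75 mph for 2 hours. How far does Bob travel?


Use the formula: distance = speed x time
Speed = 75 mph, Time = 2 hours
75 x 2 = 150 miles

150 miles


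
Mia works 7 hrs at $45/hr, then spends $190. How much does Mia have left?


Calculate earnings:
7 x $45 = $315
Subtract spending:
$315 - $190 = $125

$125


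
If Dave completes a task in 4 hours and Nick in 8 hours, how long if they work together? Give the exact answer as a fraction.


Dave's rate: 1/4 of the job per hour
Nick's rate: 1/8 of the job per hour
Combined rate: 1/4 + 1/8 = 3/8 per hour
Time = 1 / (3/8) = 8/3 hours (≈ 2.67 hours)

8/3 hours


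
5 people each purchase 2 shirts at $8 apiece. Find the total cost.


Cost per person:
2 x $8 = $16
Group total:
5 x $16 = $80

$80


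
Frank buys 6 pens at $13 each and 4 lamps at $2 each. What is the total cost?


Cost of pens:
6 x $13 = $78
Cost of lamps:
4 x $2 = $8
Add both:
$78 + $8 = $86

$86


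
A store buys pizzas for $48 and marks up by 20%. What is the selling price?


Calculate the markup amount:
20% of $48 = $9.60
Add to cost:
$48 + $9.60 = $57.60

$57.60


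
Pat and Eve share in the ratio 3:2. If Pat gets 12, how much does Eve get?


Find the multiplier:
12 / 3 = 4
Apply to Eve's share:
2 x 4 = 8

8


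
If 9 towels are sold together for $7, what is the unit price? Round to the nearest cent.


Total cost: $7
Number of items: 9
Unit price: $7 / 9 = $0.7777... ≈ $0.78

$0.78


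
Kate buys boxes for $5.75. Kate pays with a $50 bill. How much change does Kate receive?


Start with the amount paid:
$50
Subtract the price:
$50 - $5.75 = $44.25

$44.25


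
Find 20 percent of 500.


Convert percentage to decimal:
20% = 0.2
Multiply:
500 x 0.2 = 100

100


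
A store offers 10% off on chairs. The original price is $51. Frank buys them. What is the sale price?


Calculate the discount amount:
10% of $51 = $5.10
Subtract from original:
$51 - $5.10 = $45.90

$45.90


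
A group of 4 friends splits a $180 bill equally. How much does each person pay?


Total bill: $180
Number of people: 4
Each pays: $180 / 4 = $45

$45


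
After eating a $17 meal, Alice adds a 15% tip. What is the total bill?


Calculate the tip:
15% of $17 = $2.55
Add tip to meal cost:
$17 + $2.55 = $19.55

$19.55


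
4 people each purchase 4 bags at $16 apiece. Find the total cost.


Cost per person:
4 x $16 = $64
Group total:
4 x $64 = $256

$256


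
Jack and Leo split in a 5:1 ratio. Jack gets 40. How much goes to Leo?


Find the multiplier:
40 / 5 = 8
Apply to Leo's share:
1 x 8 = 8

8


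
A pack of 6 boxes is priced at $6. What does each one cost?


Total cost: $6
Number of items: 6
Unit price: $6 / 6 = $1

$1


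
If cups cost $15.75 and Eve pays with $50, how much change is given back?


Start with the amount paid:
$50
Subtract the price:
$50 - $15.75 = $34.25

$34.25


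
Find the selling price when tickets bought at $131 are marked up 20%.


Calculate the markup amount:
20% of $131 = $26.20
Add to cost:
$131 + $26.20 = $157.20

$157.20


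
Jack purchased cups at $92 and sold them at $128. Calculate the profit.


Selling price = $128
Cost price = $92
Profit = selling price - cost price:
Profit = $128 - $92 = $36

$36


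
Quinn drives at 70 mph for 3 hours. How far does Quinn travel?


Use the formula: distance = speed x time
Speed = 70 mph, Time = 3 hours
70 x 3 = 210 miles

210 miles


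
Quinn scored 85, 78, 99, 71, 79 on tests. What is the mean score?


Add the scores:
85 + 78 + 99 + 71 + 79 = 412
Divide by the number of tests:
412 / 5 = 82.4

82.4


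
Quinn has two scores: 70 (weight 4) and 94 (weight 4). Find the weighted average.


Weighted sum:
4 x 70 + 4 x 94 = 656
Total weight:
4 + 4 = 8
Weighted average:
656 / 8 = 82

82


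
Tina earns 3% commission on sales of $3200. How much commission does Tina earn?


Convert rate to decimal:
3% = 0.03
Multiply by sales:
$3200 x 0.03 = $96

$96


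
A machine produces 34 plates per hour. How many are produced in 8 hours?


Production rate: 34 plates per hour
Time: 8 hours
Total: 34 x 8 = 272 plates

272 plates


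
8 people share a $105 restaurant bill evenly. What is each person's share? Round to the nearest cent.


Total bill: $105
Number of people: 8
Each pays: $105 / 8 = $13.125 ≈ $13.13

$13.13


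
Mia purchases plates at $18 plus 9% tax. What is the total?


Calculate the tax:
9% of $18 = $1.62
Add tax to price:
$18 + $1.62 = $19.62

$19.62


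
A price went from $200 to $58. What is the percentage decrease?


Find the absolute change:
|58 - 200| = 142
Divide by original and multiply by 100:
142 / 200 x 100 = 71%

71%


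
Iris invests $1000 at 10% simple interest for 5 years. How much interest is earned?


Use the formula I = P x R x T / 100
P x R x T = 1000 x 10 x 5 = 50000
I = 50000 / 100 = $500

$500


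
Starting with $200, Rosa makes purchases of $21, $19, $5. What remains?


Add up expenses:
$21 + $19 + $5 = $45
Subtract from budget:
$200 - $45 = $155

$155


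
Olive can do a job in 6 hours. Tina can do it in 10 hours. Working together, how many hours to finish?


Olive's rate: 1/6 of the job per hour
Tina's rate: 1/10 of the job per hour
Combined rate: 1/6 + 1/10 = 4/15 per hour
Time = 1 / (4/15) = 15/4 = 3.75 hours

3.75 hours


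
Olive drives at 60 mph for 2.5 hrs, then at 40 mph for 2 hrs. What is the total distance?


Leg 1 distance:
60 x 2.5 = 150 miles
Leg 2 distance:
40 x 2 = 80 miles
Total distance:
150 + 80 = 230 miles

230 miles


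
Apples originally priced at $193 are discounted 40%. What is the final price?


Calculate the discount amount:
40% of $193 = $77.20
Subtract from original:
$193 - $77.20 = $115.80

$115.80


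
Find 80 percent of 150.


Convert percentage to decimal:
80% = 0.8
Multiply:
150 x 0.8 = 120

120


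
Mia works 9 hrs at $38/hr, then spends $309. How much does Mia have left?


Calculate earnings:
9 x $38 = $342
Subtract spending:
$342 - $309 = $33

$33


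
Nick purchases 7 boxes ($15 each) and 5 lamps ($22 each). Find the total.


Cost of boxes:
7 x $15 = $105
Cost of lamps:
5 x $22 = $110
Add both:
$105 + $110 = $215

$215


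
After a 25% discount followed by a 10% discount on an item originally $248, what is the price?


First discount:
25% of $248 = $62
Price after first discount:
$248 - $62 = $186
Second discount:
10% of $186 = $18.60
Final price:
$186 - $18.60 = $167.40

$167.40


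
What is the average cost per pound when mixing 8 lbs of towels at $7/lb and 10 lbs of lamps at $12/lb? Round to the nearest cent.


Cost of towels:
8 x $7 = $56
Cost of lamps:
10 x $12 = $120
Total cost: $56 + $120 = $176
Total weight: 18 lbs
Average: $176 / 18 = $9.7777... ≈ $9.78/lb

$9.78/lb


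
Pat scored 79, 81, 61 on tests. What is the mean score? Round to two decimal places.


Add the scores:
79 + 81 + 61 = 221
Divide by the number of tests:
221 / 3 = 73.6666... ≈ 73.67

73.67


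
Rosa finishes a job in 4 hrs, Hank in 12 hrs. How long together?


Rosa's rate: 1/4 of the job per hour
Hank's rate: 1/12 of the job per hour
Combined rate: 1/4 + 1/12 = 1/3 per hour
Time = 1 / (1/3) = 3 hours

3 hours


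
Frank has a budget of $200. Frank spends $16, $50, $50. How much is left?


Add up expenses:
$16 + $50 + $50 = $116
Subtract from budget:
$200 - $116 = $84

$84


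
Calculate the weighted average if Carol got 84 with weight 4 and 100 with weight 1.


Weighted sum:
4 x 84 + 1 x 100 = 436
Total weight:
4 + 1 = 5
Weighted average:
436 / 5 = 87.2

87.2


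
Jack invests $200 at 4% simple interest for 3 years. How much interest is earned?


Use the formula I = P x R x T / 100
P x R x T = 200 x 4 x 3 = 2400
I = 2400 / 100 = $24

$24


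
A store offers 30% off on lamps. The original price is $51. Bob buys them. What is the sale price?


Calculate the discount amount:
30% of $51 = $15.30
Subtract from original:
$51 - $15.30 = $35.70

$35.70


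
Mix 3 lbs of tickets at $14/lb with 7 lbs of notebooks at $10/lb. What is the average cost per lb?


Cost of tickets:
3 x $14 = $42
Cost of notebooks:
7 x $10 = $70
Total cost: $42 + $70 = $112
Total weight: 10 lbs
Average: $112 / 10 = $11.20/lb

$11.20/lb


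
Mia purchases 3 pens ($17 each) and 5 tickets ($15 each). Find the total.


Cost of pens:
3 x $17 = $51
Cost of tickets:
5 x $15 = $75
Add both:
$51 + $75 = $126

$126


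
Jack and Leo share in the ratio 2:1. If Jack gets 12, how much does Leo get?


Find the multiplier:
12 / 2 = 6
Apply to Leo's share:
1 x 6 = 6

6


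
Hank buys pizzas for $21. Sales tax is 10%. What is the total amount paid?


Calculate the tax:
10% of $21 = $2.10
Add tax to price:
$21 + $2.10 = $23.10

$23.10


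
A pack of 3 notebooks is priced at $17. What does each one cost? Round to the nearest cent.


Total cost: $17
Number of items: 3
Unit price: $17 / 3 = $5.6666... ≈ $5.67

$5.67


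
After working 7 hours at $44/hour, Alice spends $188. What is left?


Calculate earnings:
7 x $44 = $308
Subtract spending:
$308 - $188 = $120

$120


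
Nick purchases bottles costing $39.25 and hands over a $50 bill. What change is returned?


Start with the amount paid:
$50
Subtract the price:
$50 - $39.25 = $10.75

$10.75


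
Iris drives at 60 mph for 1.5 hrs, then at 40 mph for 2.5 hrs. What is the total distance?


Leg 1 distance:
60 x 1.5 = 90 miles
Leg 2 distance:
40 x 2.5 = 100 miles
Total distance:
90 + 100 = 190 miles

190 miles


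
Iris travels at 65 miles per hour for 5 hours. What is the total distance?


Use the formula: distance = speed x time
Speed = 65 mph, Time = 5 hours
65 x 5 = 325 miles

325 miles


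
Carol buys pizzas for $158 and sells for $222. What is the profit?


Selling price = $222
Cost price = $158
Profit = selling price - cost price:
Profit = $222 - $158 = $64

$64


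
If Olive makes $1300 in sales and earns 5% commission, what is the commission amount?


Convert rate to decimal:
5% = 0.05
Multiply by sales:
$1300 x 0.05 = $65

$65


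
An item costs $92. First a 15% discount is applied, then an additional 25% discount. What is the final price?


First discount:
15% of $92 = $13.80
Price after first discount:
$92 - $13.80 = $78.20
Second discount:
25% of $78.20 = $19.55
Final price:
$78.20 - $19.55 = $58.65

$58.65


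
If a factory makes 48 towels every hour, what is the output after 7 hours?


Production rate: 48 towels per hour
Time: 7 hours
Total: 48 x 7 = 336 towels

336 towels


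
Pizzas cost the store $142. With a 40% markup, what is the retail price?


Calculate the markup amount:
40% of $142 = $56.80
Add to cost:
$142 + $56.80 = $198.80

$198.80


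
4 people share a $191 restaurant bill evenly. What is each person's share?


Total bill: $191
Number of people: 4
Each pays: $191 / 4 = $47.75

$47.75


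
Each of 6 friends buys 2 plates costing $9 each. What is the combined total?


Cost per person:
2 x $9 = $18
Group total:
6 x $18 = $108

$108


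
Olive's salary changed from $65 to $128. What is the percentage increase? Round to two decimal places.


Find the absolute change:
|128 - 65| = 63
Divide by original and multiply by 100:
63 / 65 x 100 = 96.9230...% ≈ 96.92%

96.92%


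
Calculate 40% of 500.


Convert percentage to decimal:
40% = 0.4
Multiply:
500 x 0.4 = 200

200


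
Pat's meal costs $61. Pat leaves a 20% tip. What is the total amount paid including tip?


Calculate the tip:
20% of $61 = $12.20
Add tip to meal cost:
$61 + $12.20 = $73.20

$73.20


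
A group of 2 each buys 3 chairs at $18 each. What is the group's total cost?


Cost per person:
3 x $18 = $54
Group total:
2 x $54 = $108

$108


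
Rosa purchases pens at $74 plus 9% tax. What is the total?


Calculate the tax:
9% of $74 = $6.66
Add tax to price:
$74 + $6.66 = $80.66

$80.66


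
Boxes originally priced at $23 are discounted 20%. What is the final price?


Calculate the discount amount:
20% of $23 = $4.60
Subtract from original:
$23 - $4.60 = $18.40

$18.40


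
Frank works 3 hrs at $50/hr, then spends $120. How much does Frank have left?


Calculate earnings:
3 x $50 = $150
Subtract spending:
$150 - $120 = $30

$30


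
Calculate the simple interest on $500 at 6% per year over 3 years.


Use the formula I = P x R x T / 100
P x R x T = 500 x 6 x 3 = 9000
I = 9000 / 100 = $90

$90


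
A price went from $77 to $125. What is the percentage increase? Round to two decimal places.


Find the absolute change:
|125 - 77| = 48
Divide by original and multiply by 100:
48 / 77 x 100 = 62.3376...% ≈ 62.34%

62.34%
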